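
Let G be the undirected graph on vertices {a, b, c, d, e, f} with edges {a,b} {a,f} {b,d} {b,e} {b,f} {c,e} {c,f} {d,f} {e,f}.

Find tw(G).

A width-2 tree decomposition is:
Bags: B1 = {b, e, f}  B2 = {b, d, f}  B3 = {c, e, f}  B4 = {a, b, f}
Tree: B1–B2, B1–B3, B1–B4
The largest bag has 3 vertices, giving width 2; this decomposition certifies tw(G) ≤ 2. Conversely, {c, e, f} is a clique of size 3, and the vertices of any clique must share a bag in every tree decomposition; so some bag has ≥ 3 vertices and tw(G) ≥ 2. Therefore the treewidth is 2.

2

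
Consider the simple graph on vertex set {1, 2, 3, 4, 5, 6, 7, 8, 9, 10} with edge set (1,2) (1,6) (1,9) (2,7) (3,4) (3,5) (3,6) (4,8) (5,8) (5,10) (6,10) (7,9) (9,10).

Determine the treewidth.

2

A width-2 tree decomposition is:
Bags: B1 = {3, 4, 8}  B2 = {3, 5, 8}  B3 = {3, 5, 6}  B4 = {5, 6, 10}  B5 = {1, 6, 10}  B6 = {1, 9, 10}  B7 = {1, 2, 9}  B8 = {2, 7, 9}
Tree: B1–B2, B2–B3, B3–B4, B4–B5, B5–B6, B6–B7, B7–B8
Every bag has size at most 3, so the width is 3 − 1 = 2 and tw(G) ≤ 2. Since 4–8–5–3–4 is a cycle in G, G is not acyclic. Forests are exactly the graphs of treewidth ≤ 1, so tw(G) ≥ 2. Hence tw(G) = 2 exactly.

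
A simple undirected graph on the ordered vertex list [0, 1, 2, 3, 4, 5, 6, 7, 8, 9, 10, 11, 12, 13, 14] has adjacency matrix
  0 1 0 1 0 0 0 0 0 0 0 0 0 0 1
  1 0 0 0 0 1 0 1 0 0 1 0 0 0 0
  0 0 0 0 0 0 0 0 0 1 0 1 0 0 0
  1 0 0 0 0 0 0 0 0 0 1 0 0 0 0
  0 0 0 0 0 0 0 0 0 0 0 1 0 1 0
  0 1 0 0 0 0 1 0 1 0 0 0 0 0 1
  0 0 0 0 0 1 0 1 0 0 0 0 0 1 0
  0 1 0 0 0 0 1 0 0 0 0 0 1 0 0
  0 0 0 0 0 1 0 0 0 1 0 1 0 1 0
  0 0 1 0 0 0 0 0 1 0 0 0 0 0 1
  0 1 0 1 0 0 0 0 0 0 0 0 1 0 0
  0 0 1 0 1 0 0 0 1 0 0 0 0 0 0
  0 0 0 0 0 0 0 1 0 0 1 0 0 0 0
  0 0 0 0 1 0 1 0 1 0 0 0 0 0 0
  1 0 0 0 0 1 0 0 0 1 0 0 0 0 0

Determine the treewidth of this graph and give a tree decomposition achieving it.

Treewidth 3.
One optimal decomposition is:
Bags: B1 = {0, 3, 10, 12}  B2 = {0, 1, 10, 12}  B3 = {0, 1, 7, 12}  B4 = {0, 1, 7, 14}  B5 = {1, 5, 7, 14}  B6 = {5, 6, 7, 14}  B7 = {5, 6, 9, 14}  B8 = {5, 6, 8, 9}  B9 = {6, 8, 9, 13}  B10 = {2, 8, 9, 13}  B11 = {2, 8, 11, 13}  B12 = {2, 4, 11, 13}
Tree: B1–B2, B2–B3, B3–B4, B4–B5, B5–B6, B6–B7, B7–B8, B8–B9, B9–B10, B10–B11, B11–B12

Each bag holds 4 vertices, so the decomposition has width 3, which upper-bounds the treewidth. For the lower bound: the 4 vertex sets {3,10,12}, {0}, {1}, {5,6,7,14} are disjoint, each induces a connected subgraph, and every pair is joined by at least one edge of G. Contracting each set to a single vertex therefore yields K_{4} as a minor, and since treewidth is minor-monotone, tw(G) ≥ tw(K_{4}) = 3. Hence tw(G) = 3 exactly.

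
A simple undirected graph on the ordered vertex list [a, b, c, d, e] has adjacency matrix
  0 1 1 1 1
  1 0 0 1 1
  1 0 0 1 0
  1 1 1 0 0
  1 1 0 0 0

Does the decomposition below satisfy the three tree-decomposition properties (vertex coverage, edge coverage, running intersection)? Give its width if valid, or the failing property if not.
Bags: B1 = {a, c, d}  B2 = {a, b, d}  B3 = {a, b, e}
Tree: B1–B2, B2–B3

Every vertex of G appears in some bag (union = {a, b, c, d, e}); every edge is covered by a bag; and for each vertex v the set of bags containing v is connected in the bag tree. The decomposition is therefore valid. The largest bag has 3 vertices, so the width is 2.

Yes; width 2.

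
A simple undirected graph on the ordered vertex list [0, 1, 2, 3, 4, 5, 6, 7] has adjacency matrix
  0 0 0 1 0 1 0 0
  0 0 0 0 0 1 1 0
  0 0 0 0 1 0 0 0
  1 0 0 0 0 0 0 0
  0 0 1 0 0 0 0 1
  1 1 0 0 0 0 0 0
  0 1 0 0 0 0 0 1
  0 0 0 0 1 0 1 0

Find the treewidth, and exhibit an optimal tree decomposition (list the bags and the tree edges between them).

Treewidth 1.
One such decomposition:
Bags: B1 = {0, 3}  B2 = {0, 5}  B3 = {1, 5}  B4 = {1, 6}  B5 = {6, 7}  B6 = {4, 7}  B7 = {2, 4}
Tree: B1–B2, B2–B3, B3–B4, B4–B5, B5–B6, B6–B7

The largest bag has 2 vertices, giving width 1; this decomposition certifies tw(G) ≤ 1. G has an edge, so its treewidth is at least 1. Combining the bounds, tw(G) = 1.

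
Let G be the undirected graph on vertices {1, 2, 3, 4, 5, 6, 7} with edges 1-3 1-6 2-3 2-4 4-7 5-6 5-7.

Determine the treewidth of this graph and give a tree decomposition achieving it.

Each bag holds 3 vertices, so the decomposition has width 2, which upper-bounds the treewidth. The edges 5–7–4–2–3–1–6–5 form a cycle, so G is not a tree and its treewidth is at least 2. The upper and lower bounds meet at 2, so that is the treewidth.

Treewidth 2.
One such decomposition:
Bags: B1 = {4, 5, 7}  B2 = {2, 4, 5}  B3 = {2, 3, 5}  B4 = {1, 3, 5}  B5 = {1, 5, 6}
Tree: B1–B2, B2–B3, B3–B4, B4–B5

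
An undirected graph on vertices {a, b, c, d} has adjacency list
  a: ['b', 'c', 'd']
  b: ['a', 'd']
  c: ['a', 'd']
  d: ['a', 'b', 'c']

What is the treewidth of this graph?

A width-2 tree decomposition is:
Bags: B1 = {a, c, d}  B2 = {a, b, d}
Tree: B1–B2
Every bag has size at most 3, so the width is 3 − 1 = 2 and tw(G) ≤ 2. For the lower bound, the 3 vertices {a, c, d} are pairwise adjacent, and any tree decomposition puts a clique entirely inside one bag — forcing width ≥ 2. Combining the bounds, tw(G) = 2.

2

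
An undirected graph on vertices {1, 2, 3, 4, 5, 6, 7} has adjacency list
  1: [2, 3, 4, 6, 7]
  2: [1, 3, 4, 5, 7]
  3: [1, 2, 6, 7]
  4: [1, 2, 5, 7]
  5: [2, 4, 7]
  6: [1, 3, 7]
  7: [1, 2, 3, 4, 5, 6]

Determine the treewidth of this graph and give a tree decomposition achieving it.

Treewidth 3.
Bags: B1 = {1, 3, 6, 7}  B2 = {1, 2, 3, 7}  B3 = {1, 2, 4, 7}  B4 = {2, 4, 5, 7}
Tree: B1–B2, B2–B3, B3–B4

The largest bag has 4 vertices, giving width 3; this decomposition certifies tw(G) ≤ 3. For the lower bound, the 4 vertices {1, 2, 3, 7} are pairwise adjacent, and any tree decomposition puts a clique entirely inside one bag — forcing width ≥ 3. Hence tw(G) = 3 exactly.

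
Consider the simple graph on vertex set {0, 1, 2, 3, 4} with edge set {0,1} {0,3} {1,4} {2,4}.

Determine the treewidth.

A width-1 tree decomposition is:
Bags: B1 = {0, 3}  B2 = {0, 1}  B3 = {1, 4}  B4 = {2, 4}
Tree: B1–B2, B2–B3, B3–B4
Each bag holds 2 vertices, so the decomposition has width 1, which upper-bounds the treewidth. Since G has at least one edge (e.g. 3–0), it is not an edgeless graph, so tw(G) ≥ 1. The upper and lower bounds meet at 1, so that is the treewidth.

1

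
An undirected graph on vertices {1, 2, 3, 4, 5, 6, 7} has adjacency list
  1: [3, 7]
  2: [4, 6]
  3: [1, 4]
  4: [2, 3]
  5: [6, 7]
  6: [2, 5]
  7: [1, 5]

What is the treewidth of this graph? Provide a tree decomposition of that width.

Treewidth 2.
One such decomposition:
Bags: B1 = {1, 3, 4}  B2 = {1, 4, 7}  B3 = {4, 5, 7}  B4 = {4, 5, 6}  B5 = {2, 4, 6}
Tree: B1–B2, B2–B3, B3–B4, B4–B5

Each bag holds 3 vertices, so the decomposition has width 2, which upper-bounds the treewidth. The edges 4–3–1–7–5–6–2–4 form a cycle, so G is not a tree and its treewidth is at least 2. Combining the bounds, tw(G) = 2.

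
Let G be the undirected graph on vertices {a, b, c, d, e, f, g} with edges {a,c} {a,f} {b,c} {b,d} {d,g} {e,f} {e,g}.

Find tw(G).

2

A width-2 tree decomposition is:
Bags: B1 = {b, c, d}  B2 = {a, c, d}  B3 = {a, d, f}  B4 = {d, e, f}  B5 = {d, e, g}
Tree: B1–B2, B2–B3, B3–B4, B4–B5
The largest bag has 3 vertices, giving width 2; this decomposition certifies tw(G) ≤ 2. Since d–b–c–a–f–e–g–d is a cycle in G, G is not acyclic. Forests are exactly the graphs of treewidth ≤ 1, so tw(G) ≥ 2. The upper and lower bounds meet at 2, so that is the treewidth.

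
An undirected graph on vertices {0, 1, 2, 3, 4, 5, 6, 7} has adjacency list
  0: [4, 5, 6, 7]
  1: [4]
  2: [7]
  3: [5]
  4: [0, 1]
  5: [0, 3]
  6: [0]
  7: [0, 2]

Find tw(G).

1

A width-1 tree decomposition is:
Bags: B1 = {0, 4}  B2 = {0, 7}  B3 = {2, 7}  B4 = {0, 5}  B5 = {3, 5}  B6 = {0, 6}  B7 = {1, 4}
Tree: B1–B2, B2–B3, B2–B4, B4–B5, B4–B6, B1–B7
The largest bag has 2 vertices, giving width 1; this decomposition certifies tw(G) ≤ 1. Any graph with an edge has treewidth ≥ 1, and G has the edge 0–4. Combining the bounds, tw(G) = 1.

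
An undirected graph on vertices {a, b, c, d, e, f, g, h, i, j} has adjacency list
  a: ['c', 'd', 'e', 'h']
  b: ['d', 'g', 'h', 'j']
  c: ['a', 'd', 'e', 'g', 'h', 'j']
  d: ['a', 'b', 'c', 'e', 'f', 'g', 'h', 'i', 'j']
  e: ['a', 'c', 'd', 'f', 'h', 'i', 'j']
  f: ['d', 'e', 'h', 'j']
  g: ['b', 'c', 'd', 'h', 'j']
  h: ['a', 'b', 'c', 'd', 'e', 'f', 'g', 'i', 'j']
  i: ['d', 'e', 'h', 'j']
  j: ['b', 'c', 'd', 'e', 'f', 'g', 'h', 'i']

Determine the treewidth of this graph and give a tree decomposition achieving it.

The largest bag has 5 vertices, giving width 4; this decomposition certifies tw(G) ≤ 4. Conversely, {c, d, g, h, j} is a clique of size 5, and the vertices of any clique must share a bag in every tree decomposition; so some bag has ≥ 5 vertices and tw(G) ≥ 4. Hence tw(G) = 4 exactly.

Treewidth 4.
One optimal decomposition is:
Bags: B1 = {a, c, d, e, h}  B2 = {c, d, e, h, j}  B3 = {d, e, f, h, j}  B4 = {c, d, g, h, j}  B5 = {b, d, g, h, j}  B6 = {d, e, h, i, j}
Tree: B1–B2, B2–B3, B2–B4, B4–B5, B3–B6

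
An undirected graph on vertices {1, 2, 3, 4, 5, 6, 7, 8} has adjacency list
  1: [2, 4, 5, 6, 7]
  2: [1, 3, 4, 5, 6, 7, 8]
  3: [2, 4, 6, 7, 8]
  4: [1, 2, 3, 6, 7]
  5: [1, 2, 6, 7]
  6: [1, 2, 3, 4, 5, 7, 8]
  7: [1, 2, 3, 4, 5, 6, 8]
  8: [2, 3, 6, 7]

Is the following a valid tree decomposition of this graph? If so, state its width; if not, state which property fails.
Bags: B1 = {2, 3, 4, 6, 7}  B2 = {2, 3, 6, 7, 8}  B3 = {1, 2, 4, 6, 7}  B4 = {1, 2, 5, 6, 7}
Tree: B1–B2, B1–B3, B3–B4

Vertex coverage: the bags together contain {1, 2, 3, 4, 5, 6, 7, 8}, the full vertex set. Edge coverage: each edge of G has both endpoints in at least one bag. Running intersection: for every vertex, the bags containing it form a connected subtree. All three properties hold, so this is a valid tree decomposition of width max|bag| − 1 = 4, and hence tw(G) ≤ 4.

Yes; width 4.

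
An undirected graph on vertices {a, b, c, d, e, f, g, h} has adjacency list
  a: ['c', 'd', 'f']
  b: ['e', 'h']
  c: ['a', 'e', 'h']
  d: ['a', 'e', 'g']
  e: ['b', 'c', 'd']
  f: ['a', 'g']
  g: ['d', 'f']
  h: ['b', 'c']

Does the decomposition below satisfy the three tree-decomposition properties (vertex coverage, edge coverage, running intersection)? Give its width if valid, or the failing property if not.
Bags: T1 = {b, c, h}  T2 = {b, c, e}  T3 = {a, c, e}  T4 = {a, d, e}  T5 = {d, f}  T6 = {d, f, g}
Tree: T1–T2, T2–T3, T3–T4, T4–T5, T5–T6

A tree decomposition must satisfy three properties: every vertex lies in some bag; for every edge, both endpoints lie together in some bag; and for every vertex, the bags containing it form a connected subtree. Here edge (a,f) lies in no bag, so the decomposition is invalid.

No — edge (a,f) lies in no bag.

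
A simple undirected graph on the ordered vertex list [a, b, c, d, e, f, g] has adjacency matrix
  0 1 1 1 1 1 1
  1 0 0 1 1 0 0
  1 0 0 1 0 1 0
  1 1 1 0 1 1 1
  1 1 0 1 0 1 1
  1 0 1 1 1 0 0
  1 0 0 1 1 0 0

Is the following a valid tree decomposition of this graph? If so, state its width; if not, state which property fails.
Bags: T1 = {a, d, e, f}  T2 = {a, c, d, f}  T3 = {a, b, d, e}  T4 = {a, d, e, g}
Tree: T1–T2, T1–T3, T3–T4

Yes; width 3.

Checking the three conditions: (i) the bags cover all of {a, b, c, d, e, f, g}; (ii) for each edge, some bag contains both endpoints; (iii) the bags containing any fixed vertex form a subtree. All hold, so the decomposition is valid with width 4 − 1 = 3.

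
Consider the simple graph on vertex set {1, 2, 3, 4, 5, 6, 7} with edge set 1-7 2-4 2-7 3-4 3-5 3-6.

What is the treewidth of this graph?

1

A width-1 tree decomposition is:
Bags: B1 = {2, 4}  B2 = {2, 7}  B3 = {3, 4}  B4 = {1, 7}  B5 = {3, 6}  B6 = {3, 5}
Tree: B1–B2, B1–B3, B2–B4, B3–B5, B3–B6
The largest bag has 2 vertices, giving width 1; this decomposition certifies tw(G) ≤ 1. Since G has at least one edge (e.g. 4–2), it is not an edgeless graph, so tw(G) ≥ 1. The upper and lower bounds meet at 1, so that is the treewidth.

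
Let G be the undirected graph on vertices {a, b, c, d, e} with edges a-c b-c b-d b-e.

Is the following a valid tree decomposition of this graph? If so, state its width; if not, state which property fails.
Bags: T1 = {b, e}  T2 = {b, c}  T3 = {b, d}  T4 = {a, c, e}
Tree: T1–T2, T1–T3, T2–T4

A tree decomposition must satisfy three properties: every vertex lies in some bag; for every edge, both endpoints lie together in some bag; and for every vertex, the bags containing it form a connected subtree. Here bags containing vertex e are not connected in the tree, so the decomposition is invalid.

No — bags containing vertex e are not connected in the tree.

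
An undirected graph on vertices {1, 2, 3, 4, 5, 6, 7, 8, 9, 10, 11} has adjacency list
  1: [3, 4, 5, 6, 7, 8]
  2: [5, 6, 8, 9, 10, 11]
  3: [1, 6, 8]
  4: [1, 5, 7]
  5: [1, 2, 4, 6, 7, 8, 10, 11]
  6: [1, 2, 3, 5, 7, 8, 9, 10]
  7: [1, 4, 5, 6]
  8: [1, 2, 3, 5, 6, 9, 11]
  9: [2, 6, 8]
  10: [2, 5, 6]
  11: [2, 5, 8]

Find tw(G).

A width-3 tree decomposition is:
Bags: B1 = {1, 5, 6, 8}  B2 = {2, 5, 6, 8}  B3 = {1, 3, 6, 8}  B4 = {1, 5, 6, 7}  B5 = {1, 4, 5, 7}  B6 = {2, 6, 8, 9}  B7 = {2, 5, 8, 11}  B8 = {2, 5, 6, 10}
Tree: B1–B2, B1–B3, B1–B4, B4–B5, B2–B6, B2–B7, B2–B8
Each bag holds 4 vertices, so the decomposition has width 3, which upper-bounds the treewidth. Conversely, {2, 6, 8, 9} is a clique of size 4, and the vertices of any clique must share a bag in every tree decomposition; so some bag has ≥ 4 vertices and tw(G) ≥ 3. Therefore the treewidth is 3.

3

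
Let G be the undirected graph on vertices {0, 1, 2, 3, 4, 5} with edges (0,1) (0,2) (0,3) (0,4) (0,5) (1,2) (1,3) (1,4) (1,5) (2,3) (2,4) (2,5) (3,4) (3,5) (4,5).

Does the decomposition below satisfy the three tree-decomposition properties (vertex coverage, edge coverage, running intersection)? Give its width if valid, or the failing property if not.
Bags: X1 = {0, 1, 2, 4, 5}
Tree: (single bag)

No — vertex 3 appears in no bag.

A tree decomposition must satisfy three properties: every vertex lies in some bag; for every edge, both endpoints lie together in some bag; and for every vertex, the bags containing it form a connected subtree. Here vertex 3 appears in no bag, so the decomposition is invalid.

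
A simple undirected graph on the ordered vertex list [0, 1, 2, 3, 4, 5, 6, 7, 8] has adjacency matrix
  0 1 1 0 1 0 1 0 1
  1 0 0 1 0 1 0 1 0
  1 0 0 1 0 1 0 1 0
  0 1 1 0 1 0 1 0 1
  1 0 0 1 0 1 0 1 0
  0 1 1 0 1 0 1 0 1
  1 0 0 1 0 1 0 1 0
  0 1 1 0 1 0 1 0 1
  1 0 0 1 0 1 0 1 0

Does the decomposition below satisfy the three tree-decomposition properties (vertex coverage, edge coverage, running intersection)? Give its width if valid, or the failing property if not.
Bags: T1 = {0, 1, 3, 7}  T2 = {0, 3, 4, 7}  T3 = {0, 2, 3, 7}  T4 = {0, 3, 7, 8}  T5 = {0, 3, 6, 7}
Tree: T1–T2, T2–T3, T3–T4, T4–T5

A tree decomposition must satisfy three properties: every vertex lies in some bag; for every edge, both endpoints lie together in some bag; and for every vertex, the bags containing it form a connected subtree. Here vertex 5 appears in no bag, so the decomposition is invalid.

No — vertex 5 appears in no bag.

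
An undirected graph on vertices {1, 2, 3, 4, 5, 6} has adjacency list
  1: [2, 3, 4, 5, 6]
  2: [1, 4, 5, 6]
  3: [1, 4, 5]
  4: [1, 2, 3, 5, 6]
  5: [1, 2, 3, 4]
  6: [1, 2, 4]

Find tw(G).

A width-3 tree decomposition is:
Bags: B1 = {1, 3, 4, 5}  B2 = {1, 2, 4, 5}  B3 = {1, 2, 4, 6}
Tree: B1–B2, B2–B3
Every bag has size at most 4, so the width is 4 − 1 = 3 and tw(G) ≤ 3. For the lower bound, the 4 vertices {1, 2, 4, 5} are pairwise adjacent, and any tree decomposition puts a clique entirely inside one bag — forcing width ≥ 3. The upper and lower bounds meet at 3, so that is the treewidth.

3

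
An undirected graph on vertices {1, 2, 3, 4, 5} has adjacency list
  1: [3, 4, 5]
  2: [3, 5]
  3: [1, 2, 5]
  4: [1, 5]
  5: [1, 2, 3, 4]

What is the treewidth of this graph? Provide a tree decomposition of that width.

Every bag has size at most 3, so the width is 3 − 1 = 2 and tw(G) ≤ 2. Conversely, {1, 3, 5} is a clique of size 3, and the vertices of any clique must share a bag in every tree decomposition; so some bag has ≥ 3 vertices and tw(G) ≥ 2. Hence tw(G) = 2 exactly.

Treewidth 2.
Bags: B1 = {1, 3, 5}  B2 = {1, 4, 5}  B3 = {2, 3, 5}
Tree: B1–B2, B1–B3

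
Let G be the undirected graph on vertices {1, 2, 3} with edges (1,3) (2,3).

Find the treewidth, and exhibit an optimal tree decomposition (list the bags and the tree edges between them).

Each bag holds 2 vertices, so the decomposition has width 1, which upper-bounds the treewidth. Since G has at least one edge (e.g. 3–2), it is not an edgeless graph, so tw(G) ≥ 1. Hence tw(G) = 1 exactly.

Treewidth 1.
Bags: B1 = {2, 3}  B2 = {1, 3}
Tree: B1–B2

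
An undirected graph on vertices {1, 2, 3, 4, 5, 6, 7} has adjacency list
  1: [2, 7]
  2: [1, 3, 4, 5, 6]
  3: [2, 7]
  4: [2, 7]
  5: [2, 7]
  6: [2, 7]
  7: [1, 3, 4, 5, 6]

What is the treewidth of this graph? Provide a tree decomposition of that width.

Treewidth 2.
One such decomposition:
Bags: B1 = {2, 5, 7}  B2 = {2, 3, 7}  B3 = {2, 6, 7}  B4 = {2, 4, 7}  B5 = {1, 2, 7}
Tree: B1–B2, B2–B3, B3–B4, B4–B5

The largest bag has 3 vertices, giving width 2; this decomposition certifies tw(G) ≤ 2. For the lower bound, G contains the cycle 7–5–2–3–7, so G is not a forest; only forests have treewidth ≤ 1, hence tw(G) ≥ 2. Hence tw(G) = 2 exactly.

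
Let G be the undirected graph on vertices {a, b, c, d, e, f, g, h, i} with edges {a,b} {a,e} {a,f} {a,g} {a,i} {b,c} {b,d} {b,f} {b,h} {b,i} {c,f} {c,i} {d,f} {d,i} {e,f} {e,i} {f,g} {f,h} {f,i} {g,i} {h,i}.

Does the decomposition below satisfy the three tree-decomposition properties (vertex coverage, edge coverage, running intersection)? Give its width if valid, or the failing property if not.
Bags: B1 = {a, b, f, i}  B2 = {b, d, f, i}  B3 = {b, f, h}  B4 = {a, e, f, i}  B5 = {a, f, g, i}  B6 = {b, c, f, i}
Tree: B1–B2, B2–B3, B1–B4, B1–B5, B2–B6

A tree decomposition must satisfy three properties: every vertex lies in some bag; for every edge, both endpoints lie together in some bag; and for every vertex, the bags containing it form a connected subtree. Here edge (i,h) lies in no bag, so the decomposition is invalid.

No — edge (i,h) lies in no bag.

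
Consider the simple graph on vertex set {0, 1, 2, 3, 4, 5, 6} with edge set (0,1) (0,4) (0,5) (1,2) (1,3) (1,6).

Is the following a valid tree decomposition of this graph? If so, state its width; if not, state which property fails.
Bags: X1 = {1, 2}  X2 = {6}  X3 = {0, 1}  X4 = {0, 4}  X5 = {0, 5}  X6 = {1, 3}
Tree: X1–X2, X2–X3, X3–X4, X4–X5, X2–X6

A tree decomposition must satisfy three properties: every vertex lies in some bag; for every edge, both endpoints lie together in some bag; and for every vertex, the bags containing it form a connected subtree. Here edge (1,6) lies in no bag, so the decomposition is invalid.

No — edge (1,6) lies in no bag.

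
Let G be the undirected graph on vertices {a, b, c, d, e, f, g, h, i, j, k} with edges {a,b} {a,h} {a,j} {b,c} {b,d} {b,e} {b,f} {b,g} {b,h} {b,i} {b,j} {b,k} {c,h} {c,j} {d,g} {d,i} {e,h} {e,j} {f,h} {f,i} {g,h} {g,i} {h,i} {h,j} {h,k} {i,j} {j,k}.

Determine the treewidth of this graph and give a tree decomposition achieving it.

Treewidth 3.
Bags: B1 = {a, b, h, j}  B2 = {b, h, i, j}  B3 = {b, g, h, i}  B4 = {b, d, g, i}  B5 = {b, e, h, j}  B6 = {b, h, j, k}  B7 = {b, f, h, i}  B8 = {b, c, h, j}
Tree: B1–B2, B2–B3, B3–B4, B1–B5, B5–B6, B2–B7, B2–B8

Every bag has size at most 4, so the width is 4 − 1 = 3 and tw(G) ≤ 3. For the lower bound, the 4 vertices {b, d, g, i} are pairwise adjacent, and any tree decomposition puts a clique entirely inside one bag — forcing width ≥ 3. Hence tw(G) = 3 exactly.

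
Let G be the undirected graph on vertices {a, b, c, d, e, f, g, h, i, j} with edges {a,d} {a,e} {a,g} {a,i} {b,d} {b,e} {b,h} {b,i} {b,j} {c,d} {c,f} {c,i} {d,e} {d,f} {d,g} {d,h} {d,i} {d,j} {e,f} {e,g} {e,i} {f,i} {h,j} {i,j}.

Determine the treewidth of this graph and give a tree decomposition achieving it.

Treewidth 3.
One optimal decomposition is:
Bags: B1 = {d, e, f, i}  B2 = {b, d, e, i}  B3 = {b, d, i, j}  B4 = {b, d, h, j}  B5 = {a, d, e, i}  B6 = {c, d, f, i}  B7 = {a, d, e, g}
Tree: B1–B2, B2–B3, B3–B4, B2–B5, B1–B6, B5–B7

The largest bag has 4 vertices, giving width 3; this decomposition certifies tw(G) ≤ 3. On the other hand G contains the 4-clique {a, d, e, g}. A clique must lie in a single bag of any decomposition, so no decomposition can have width below 3. The upper and lower bounds meet at 3, so that is the treewidth.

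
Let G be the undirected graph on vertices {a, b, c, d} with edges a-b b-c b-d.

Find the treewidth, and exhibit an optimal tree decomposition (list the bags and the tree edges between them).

Treewidth 1.
Bags: B1 = {b, d}  B2 = {a, b}  B3 = {b, c}
Tree: B1–B2, B2–B3

Every bag has size at most 2, so the width is 2 − 1 = 1 and tw(G) ≤ 1. Any graph with an edge has treewidth ≥ 1, and G has the edge b–d. Hence tw(G) = 1 exactly.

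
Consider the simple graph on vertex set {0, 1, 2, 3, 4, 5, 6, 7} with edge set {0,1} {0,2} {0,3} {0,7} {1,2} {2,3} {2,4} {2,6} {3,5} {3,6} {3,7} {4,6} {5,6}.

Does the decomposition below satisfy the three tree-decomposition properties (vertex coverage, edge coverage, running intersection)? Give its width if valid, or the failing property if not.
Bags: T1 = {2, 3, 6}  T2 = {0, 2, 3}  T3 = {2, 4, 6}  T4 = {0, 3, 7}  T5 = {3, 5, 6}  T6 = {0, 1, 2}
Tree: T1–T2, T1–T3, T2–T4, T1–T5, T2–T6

Yes; width 2.

Checking the three conditions: (i) the bags cover all of {0, 1, 2, 3, 4, 5, 6, 7}; (ii) for each edge, some bag contains both endpoints; (iii) the bags containing any fixed vertex form a subtree. All hold, so the decomposition is valid with width 3 − 1 = 2.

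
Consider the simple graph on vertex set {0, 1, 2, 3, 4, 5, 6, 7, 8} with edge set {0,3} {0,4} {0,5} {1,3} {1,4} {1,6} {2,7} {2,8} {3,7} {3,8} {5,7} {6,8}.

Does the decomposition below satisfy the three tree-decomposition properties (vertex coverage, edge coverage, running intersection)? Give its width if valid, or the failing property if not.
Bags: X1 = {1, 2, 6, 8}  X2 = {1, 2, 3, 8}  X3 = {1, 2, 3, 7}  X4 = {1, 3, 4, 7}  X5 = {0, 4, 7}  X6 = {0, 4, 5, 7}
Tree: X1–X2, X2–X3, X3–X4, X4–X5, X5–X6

No — edge (3,0) lies in no bag.

A tree decomposition must satisfy three properties: every vertex lies in some bag; for every edge, both endpoints lie together in some bag; and for every vertex, the bags containing it form a connected subtree. Here edge (3,0) lies in no bag, so the decomposition is invalid.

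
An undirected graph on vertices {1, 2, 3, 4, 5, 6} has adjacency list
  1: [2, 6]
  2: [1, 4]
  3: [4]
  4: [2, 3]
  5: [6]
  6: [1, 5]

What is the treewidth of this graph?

1

A width-1 tree decomposition is:
Bags: B1 = {3, 4}  B2 = {2, 4}  B3 = {1, 2}  B4 = {1, 6}  B5 = {5, 6}
Tree: B1–B2, B2–B3, B3–B4, B4–B5
Each bag holds 2 vertices, so the decomposition has width 1, which upper-bounds the treewidth. G has an edge, so its treewidth is at least 1. Therefore the treewidth is 1.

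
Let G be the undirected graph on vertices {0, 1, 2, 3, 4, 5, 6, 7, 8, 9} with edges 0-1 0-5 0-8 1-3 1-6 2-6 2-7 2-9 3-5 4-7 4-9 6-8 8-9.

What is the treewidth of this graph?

A width-2 tree decomposition is:
Bags: B1 = {1, 3, 5}  B2 = {0, 1, 5}  B3 = {0, 1, 6}  B4 = {0, 6, 8}  B5 = {2, 6, 8}  B6 = {2, 8, 9}  B7 = {2, 7, 9}  B8 = {4, 7, 9}
Tree: B1–B2, B2–B3, B3–B4, B4–B5, B5–B6, B6–B7, B7–B8
The largest bag has 3 vertices, giving width 2; this decomposition certifies tw(G) ≤ 2. The edges 3–5–0–1–3 form a cycle, so G is not a tree and its treewidth is at least 2. Hence tw(G) = 2 exactly.

2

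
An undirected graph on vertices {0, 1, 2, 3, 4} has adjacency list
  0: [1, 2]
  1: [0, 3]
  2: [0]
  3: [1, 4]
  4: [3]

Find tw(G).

A width-1 tree decomposition is:
Bags: B1 = {0, 1}  B2 = {1, 3}  B3 = {0, 2}  B4 = {3, 4}
Tree: B1–B2, B1–B3, B2–B4
The largest bag has 2 vertices, giving width 1; this decomposition certifies tw(G) ≤ 1. Any graph with an edge has treewidth ≥ 1, and G has the edge 1–0. Combining the bounds, tw(G) = 1.

1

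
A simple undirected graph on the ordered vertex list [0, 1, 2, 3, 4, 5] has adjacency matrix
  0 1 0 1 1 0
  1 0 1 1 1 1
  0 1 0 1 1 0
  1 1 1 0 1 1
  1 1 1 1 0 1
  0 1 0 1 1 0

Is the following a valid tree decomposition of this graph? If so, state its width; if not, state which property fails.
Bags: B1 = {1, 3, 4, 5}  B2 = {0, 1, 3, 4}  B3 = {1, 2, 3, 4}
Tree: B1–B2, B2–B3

Vertex coverage: the bags together contain {0, 1, 2, 3, 4, 5}, the full vertex set. Edge coverage: each edge of G has both endpoints in at least one bag. Running intersection: for every vertex, the bags containing it form a connected subtree. All three properties hold, so this is a valid tree decomposition of width max|bag| − 1 = 3, and hence tw(G) ≤ 3.

Yes; width 3.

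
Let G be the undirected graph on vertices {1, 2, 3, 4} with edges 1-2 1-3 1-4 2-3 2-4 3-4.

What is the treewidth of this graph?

3

A width-3 tree decomposition is:
Bags: B1 = {1, 2, 3, 4}
Tree: (single bag)
A single bag containing all 4 vertices is trivially a valid decomposition of width 3. On the other hand G contains the 4-clique {1, 2, 3, 4}. A clique must lie in a single bag of any decomposition, so no decomposition can have width below 3. Therefore the treewidth is 3.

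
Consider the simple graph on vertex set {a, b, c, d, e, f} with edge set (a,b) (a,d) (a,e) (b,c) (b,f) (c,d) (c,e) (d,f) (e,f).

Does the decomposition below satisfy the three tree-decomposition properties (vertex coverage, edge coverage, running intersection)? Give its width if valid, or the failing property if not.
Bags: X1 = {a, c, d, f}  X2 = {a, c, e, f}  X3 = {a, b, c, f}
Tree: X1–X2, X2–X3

Yes; width 3.

Vertex coverage: the bags together contain {a, b, c, d, e, f}, the full vertex set. Edge coverage: each edge of G has both endpoints in at least one bag. Running intersection: for every vertex, the bags containing it form a connected subtree. All three properties hold, so this is a valid tree decomposition of width max|bag| − 1 = 3, and hence tw(G) ≤ 3.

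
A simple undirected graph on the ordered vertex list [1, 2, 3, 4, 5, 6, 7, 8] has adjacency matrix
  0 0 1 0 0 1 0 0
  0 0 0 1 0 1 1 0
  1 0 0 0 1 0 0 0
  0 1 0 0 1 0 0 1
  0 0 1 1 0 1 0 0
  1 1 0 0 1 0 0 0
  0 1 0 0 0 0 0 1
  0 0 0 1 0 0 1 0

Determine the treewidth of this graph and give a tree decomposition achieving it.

The largest bag has 3 vertices, giving width 2; this decomposition certifies tw(G) ≤ 2. The edges 3–1–6–5–3 form a cycle, so G is not a tree and its treewidth is at least 2. Hence tw(G) = 2 exactly.

Treewidth 2.
One optimal decomposition is:
Bags: B1 = {1, 3, 5}  B2 = {1, 5, 6}  B3 = {4, 5, 6}  B4 = {2, 4, 6}  B5 = {2, 4, 8}  B6 = {2, 7, 8}
Tree: B1–B2, B2–B3, B3–B4, B4–B5, B5–B6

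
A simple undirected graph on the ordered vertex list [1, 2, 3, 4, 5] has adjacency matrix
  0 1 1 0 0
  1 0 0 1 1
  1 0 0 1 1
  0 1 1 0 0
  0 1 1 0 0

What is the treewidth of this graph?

2

A width-2 tree decomposition is:
Bags: B1 = {2, 3, 4}  B2 = {1, 2, 3}  B3 = {2, 3, 5}
Tree: B1–B2, B2–B3
Each bag holds 3 vertices, so the decomposition has width 2, which upper-bounds the treewidth. Since 4–2–1–3–4 is a cycle in G, G is not acyclic. Forests are exactly the graphs of treewidth ≤ 1, so tw(G) ≥ 2. The upper and lower bounds meet at 2, so that is the treewidth.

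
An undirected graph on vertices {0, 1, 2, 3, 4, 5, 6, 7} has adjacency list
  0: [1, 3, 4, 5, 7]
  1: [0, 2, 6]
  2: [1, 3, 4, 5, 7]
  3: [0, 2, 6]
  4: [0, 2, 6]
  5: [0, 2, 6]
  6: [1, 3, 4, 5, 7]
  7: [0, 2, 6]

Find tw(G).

A width-3 tree decomposition is:
Bags: B1 = {0, 2, 3, 6}  B2 = {0, 1, 2, 6}  B3 = {0, 2, 4, 6}  B4 = {0, 2, 5, 6}  B5 = {0, 2, 6, 7}
Tree: B1–B2, B2–B3, B3–B4, B4–B5
Every bag has size at most 4, so the width is 4 − 1 = 3 and tw(G) ≤ 3. For the lower bound: the 4 vertex sets {2,3}, {1,6}, {0}, {4} are disjoint, each induces a connected subgraph, and every pair is joined by at least one edge of G. Contracting each set to a single vertex therefore yields K_{4} as a minor, and since treewidth is minor-monotone, tw(G) ≥ tw(K_{4}) = 3. The upper and lower bounds meet at 3, so that is the treewidth.

3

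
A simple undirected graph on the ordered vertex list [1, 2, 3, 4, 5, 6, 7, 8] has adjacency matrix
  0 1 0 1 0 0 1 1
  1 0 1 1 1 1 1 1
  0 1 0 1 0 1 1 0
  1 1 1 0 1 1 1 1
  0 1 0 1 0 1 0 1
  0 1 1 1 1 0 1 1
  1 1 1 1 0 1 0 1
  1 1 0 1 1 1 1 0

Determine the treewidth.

A width-4 tree decomposition is:
Bags: B1 = {2, 4, 6, 7, 8}  B2 = {1, 2, 4, 7, 8}  B3 = {2, 3, 4, 6, 7}  B4 = {2, 4, 5, 6, 8}
Tree: B1–B2, B1–B3, B1–B4
Each bag holds 5 vertices, so the decomposition has width 4, which upper-bounds the treewidth. For the lower bound, the 5 vertices {1, 2, 4, 7, 8} are pairwise adjacent, and any tree decomposition puts a clique entirely inside one bag — forcing width ≥ 4. The upper and lower bounds meet at 4, so that is the treewidth.

4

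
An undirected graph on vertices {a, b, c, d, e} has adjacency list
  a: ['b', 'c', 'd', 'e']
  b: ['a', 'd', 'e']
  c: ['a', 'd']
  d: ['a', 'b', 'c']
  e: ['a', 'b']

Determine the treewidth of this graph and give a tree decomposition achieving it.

Every bag has size at most 3, so the width is 3 − 1 = 2 and tw(G) ≤ 2. Conversely, {a, c, d} is a clique of size 3, and the vertices of any clique must share a bag in every tree decomposition; so some bag has ≥ 3 vertices and tw(G) ≥ 2. The upper and lower bounds meet at 2, so that is the treewidth.

Treewidth 2.
Bags: B1 = {a, b, d}  B2 = {a, c, d}  B3 = {a, b, e}
Tree: B1–B2, B1–B3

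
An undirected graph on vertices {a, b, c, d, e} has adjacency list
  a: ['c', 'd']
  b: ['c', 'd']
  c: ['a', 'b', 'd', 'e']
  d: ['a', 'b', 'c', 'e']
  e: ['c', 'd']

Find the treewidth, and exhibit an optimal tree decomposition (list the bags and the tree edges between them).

Treewidth 2.
One optimal decomposition is:
Bags: B1 = {a, c, d}  B2 = {c, d, e}  B3 = {b, c, d}
Tree: B1–B2, B1–B3

Every bag has size at most 3, so the width is 3 − 1 = 2 and tw(G) ≤ 2. Conversely, {c, d, e} is a clique of size 3, and the vertices of any clique must share a bag in every tree decomposition; so some bag has ≥ 3 vertices and tw(G) ≥ 2. Combining the bounds, tw(G) = 2.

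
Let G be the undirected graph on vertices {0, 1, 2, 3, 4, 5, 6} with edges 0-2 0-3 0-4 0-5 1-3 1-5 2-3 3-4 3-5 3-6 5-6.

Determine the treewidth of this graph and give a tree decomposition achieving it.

Each bag holds 3 vertices, so the decomposition has width 2, which upper-bounds the treewidth. Conversely, {0, 2, 3} is a clique of size 3, and the vertices of any clique must share a bag in every tree decomposition; so some bag has ≥ 3 vertices and tw(G) ≥ 2. The upper and lower bounds meet at 2, so that is the treewidth.

Treewidth 2.
Bags: B1 = {0, 2, 3}  B2 = {0, 3, 4}  B3 = {0, 3, 5}  B4 = {3, 5, 6}  B5 = {1, 3, 5}
Tree: B1–B2, B2–B3, B3–B4, B3–B5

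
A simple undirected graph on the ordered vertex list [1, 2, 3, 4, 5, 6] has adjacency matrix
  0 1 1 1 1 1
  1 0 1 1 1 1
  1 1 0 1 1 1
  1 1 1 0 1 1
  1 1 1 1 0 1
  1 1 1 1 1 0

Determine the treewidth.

A width-5 tree decomposition is:
Bags: B1 = {1, 2, 3, 4, 5, 6}
Tree: (single bag)
With just one bag of size 6, the width is 6 − 1 = 5, so tw(G) ≤ 5. For the lower bound, the 6 vertices {1, 2, 3, 4, 5, 6} are pairwise adjacent, and any tree decomposition puts a clique entirely inside one bag — forcing width ≥ 5. Hence tw(G) = 5 exactly.

5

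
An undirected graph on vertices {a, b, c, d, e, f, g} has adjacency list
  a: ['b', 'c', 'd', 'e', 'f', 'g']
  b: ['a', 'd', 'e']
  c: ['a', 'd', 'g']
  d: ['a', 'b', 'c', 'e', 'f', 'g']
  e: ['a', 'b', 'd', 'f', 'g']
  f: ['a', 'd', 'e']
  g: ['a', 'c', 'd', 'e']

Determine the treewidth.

A width-3 tree decomposition is:
Bags: B1 = {a, d, e, g}  B2 = {a, d, e, f}  B3 = {a, b, d, e}  B4 = {a, c, d, g}
Tree: B1–B2, B2–B3, B1–B4
Every bag has size at most 4, so the width is 4 − 1 = 3 and tw(G) ≤ 3. For the lower bound, the 4 vertices {a, d, e, g} are pairwise adjacent, and any tree decomposition puts a clique entirely inside one bag — forcing width ≥ 3. The upper and lower bounds meet at 3, so that is the treewidth.

3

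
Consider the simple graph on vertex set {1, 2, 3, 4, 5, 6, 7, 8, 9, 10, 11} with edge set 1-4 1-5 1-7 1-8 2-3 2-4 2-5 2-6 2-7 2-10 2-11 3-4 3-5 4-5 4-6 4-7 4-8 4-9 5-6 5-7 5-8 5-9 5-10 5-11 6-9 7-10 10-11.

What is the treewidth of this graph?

3

A width-3 tree decomposition is:
Bags: B1 = {2, 4, 5, 6}  B2 = {2, 3, 4, 5}  B3 = {2, 4, 5, 7}  B4 = {4, 5, 6, 9}  B5 = {1, 4, 5, 7}  B6 = {2, 5, 7, 10}  B7 = {1, 4, 5, 8}  B8 = {2, 5, 10, 11}
Tree: B1–B2, B2–B3, B1–B4, B3–B5, B3–B6, B5–B7, B6–B8
Each bag holds 4 vertices, so the decomposition has width 3, which upper-bounds the treewidth. On the other hand G contains the 4-clique {2, 5, 10, 11}. A clique must lie in a single bag of any decomposition, so no decomposition can have width below 3. The upper and lower bounds meet at 3, so that is the treewidth.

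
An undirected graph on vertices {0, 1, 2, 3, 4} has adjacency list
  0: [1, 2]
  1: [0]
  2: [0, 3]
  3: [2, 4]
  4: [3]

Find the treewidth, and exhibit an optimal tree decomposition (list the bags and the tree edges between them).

Treewidth 1.
One optimal decomposition is:
Bags: B1 = {0, 1}  B2 = {0, 2}  B3 = {2, 3}  B4 = {3, 4}
Tree: B1–B2, B2–B3, B3–B4

Each bag holds 2 vertices, so the decomposition has width 1, which upper-bounds the treewidth. Since G has at least one edge (e.g. 1–0), it is not an edgeless graph, so tw(G) ≥ 1. Therefore the treewidth is 1.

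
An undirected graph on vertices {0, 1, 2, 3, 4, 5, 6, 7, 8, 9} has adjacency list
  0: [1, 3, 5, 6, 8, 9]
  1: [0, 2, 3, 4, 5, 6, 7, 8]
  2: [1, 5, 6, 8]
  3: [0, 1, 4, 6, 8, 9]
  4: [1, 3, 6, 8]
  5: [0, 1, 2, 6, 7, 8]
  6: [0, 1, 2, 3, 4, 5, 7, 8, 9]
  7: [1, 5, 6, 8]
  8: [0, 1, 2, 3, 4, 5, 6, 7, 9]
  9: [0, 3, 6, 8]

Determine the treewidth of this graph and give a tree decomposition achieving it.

The largest bag has 5 vertices, giving width 4; this decomposition certifies tw(G) ≤ 4. For the lower bound, the 5 vertices {0, 1, 3, 6, 8} are pairwise adjacent, and any tree decomposition puts a clique entirely inside one bag — forcing width ≥ 4. Combining the bounds, tw(G) = 4.

Treewidth 4.
One such decomposition:
Bags: B1 = {0, 1, 5, 6, 8}  B2 = {0, 1, 3, 6, 8}  B3 = {0, 3, 6, 8, 9}  B4 = {1, 5, 6, 7, 8}  B5 = {1, 2, 5, 6, 8}  B6 = {1, 3, 4, 6, 8}
Tree: B1–B2, B2–B3, B1–B4, B4–B5, B2–B6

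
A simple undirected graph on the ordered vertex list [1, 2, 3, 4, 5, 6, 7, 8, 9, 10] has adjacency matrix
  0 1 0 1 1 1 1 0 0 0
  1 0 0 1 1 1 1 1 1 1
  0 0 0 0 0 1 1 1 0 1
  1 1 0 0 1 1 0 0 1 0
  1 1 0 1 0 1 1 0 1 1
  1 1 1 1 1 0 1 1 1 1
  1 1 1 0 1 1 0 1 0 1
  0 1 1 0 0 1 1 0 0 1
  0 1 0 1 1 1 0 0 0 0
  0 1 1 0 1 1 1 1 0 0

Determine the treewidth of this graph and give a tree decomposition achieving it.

Each bag holds 5 vertices, so the decomposition has width 4, which upper-bounds the treewidth. On the other hand G contains the 5-clique {2, 6, 7, 8, 10}. A clique must lie in a single bag of any decomposition, so no decomposition can have width below 4. The upper and lower bounds meet at 4, so that is the treewidth.

Treewidth 4.
One optimal decomposition is:
Bags: B1 = {2, 5, 6, 7, 10}  B2 = {1, 2, 5, 6, 7}  B3 = {2, 6, 7, 8, 10}  B4 = {1, 2, 4, 5, 6}  B5 = {2, 4, 5, 6, 9}  B6 = {3, 6, 7, 8, 10}
Tree: B1–B2, B1–B3, B2–B4, B4–B5, B3–B6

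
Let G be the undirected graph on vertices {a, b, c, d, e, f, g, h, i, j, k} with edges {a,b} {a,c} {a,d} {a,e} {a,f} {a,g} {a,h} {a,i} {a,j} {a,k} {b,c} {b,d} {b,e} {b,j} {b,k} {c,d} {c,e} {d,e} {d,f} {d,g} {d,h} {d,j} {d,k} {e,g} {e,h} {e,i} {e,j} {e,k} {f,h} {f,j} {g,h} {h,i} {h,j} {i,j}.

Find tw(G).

4

A width-4 tree decomposition is:
Bags: B1 = {a, d, e, h, j}  B2 = {a, b, d, e, j}  B3 = {a, e, h, i, j}  B4 = {a, d, f, h, j}  B5 = {a, b, d, e, k}  B6 = {a, b, c, d, e}  B7 = {a, d, e, g, h}
Tree: B1–B2, B1–B3, B1–B4, B2–B5, B5–B6, B1–B7
The largest bag has 5 vertices, giving width 4; this decomposition certifies tw(G) ≤ 4. On the other hand G contains the 5-clique {a, d, e, g, h}. A clique must lie in a single bag of any decomposition, so no decomposition can have width below 4. Therefore the treewidth is 4.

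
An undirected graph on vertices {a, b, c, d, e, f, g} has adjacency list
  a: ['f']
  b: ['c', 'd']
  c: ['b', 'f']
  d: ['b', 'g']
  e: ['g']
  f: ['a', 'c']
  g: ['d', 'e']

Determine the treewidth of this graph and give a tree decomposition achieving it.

Each bag holds 2 vertices, so the decomposition has width 1, which upper-bounds the treewidth. Any graph with an edge has treewidth ≥ 1, and G has the edge a–f. The upper and lower bounds meet at 1, so that is the treewidth.

Treewidth 1.
One such decomposition:
Bags: B1 = {a, f}  B2 = {c, f}  B3 = {b, c}  B4 = {b, d}  B5 = {d, g}  B6 = {e, g}
Tree: B1–B2, B2–B3, B3–B4, B4–B5, B5–B6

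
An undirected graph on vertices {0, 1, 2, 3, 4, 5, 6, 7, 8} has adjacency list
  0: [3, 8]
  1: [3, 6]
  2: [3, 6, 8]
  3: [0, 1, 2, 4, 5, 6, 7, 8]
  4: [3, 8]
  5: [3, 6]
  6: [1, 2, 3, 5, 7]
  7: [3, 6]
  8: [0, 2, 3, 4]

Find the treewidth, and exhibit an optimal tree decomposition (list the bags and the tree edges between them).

Treewidth 2.
Bags: B1 = {2, 3, 6}  B2 = {3, 6, 7}  B3 = {2, 3, 8}  B4 = {1, 3, 6}  B5 = {0, 3, 8}  B6 = {3, 4, 8}  B7 = {3, 5, 6}
Tree: B1–B2, B1–B3, B1–B4, B3–B5, B5–B6, B2–B7

Each bag holds 3 vertices, so the decomposition has width 2, which upper-bounds the treewidth. For the lower bound, the 3 vertices {0, 3, 8} are pairwise adjacent, and any tree decomposition puts a clique entirely inside one bag — forcing width ≥ 2. The upper and lower bounds meet at 2, so that is the treewidth.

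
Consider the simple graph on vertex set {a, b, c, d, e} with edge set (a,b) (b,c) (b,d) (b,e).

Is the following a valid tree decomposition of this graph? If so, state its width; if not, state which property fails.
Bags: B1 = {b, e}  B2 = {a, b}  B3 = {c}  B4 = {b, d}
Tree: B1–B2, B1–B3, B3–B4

No — edge (b,c) lies in no bag.

A tree decomposition must satisfy three properties: every vertex lies in some bag; for every edge, both endpoints lie together in some bag; and for every vertex, the bags containing it form a connected subtree. Here edge (b,c) lies in no bag, so the decomposition is invalid.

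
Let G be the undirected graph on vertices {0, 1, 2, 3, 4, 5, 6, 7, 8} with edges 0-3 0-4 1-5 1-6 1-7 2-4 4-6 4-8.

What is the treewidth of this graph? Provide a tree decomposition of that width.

Treewidth 1.
One optimal decomposition is:
Bags: B1 = {1, 7}  B2 = {1, 6}  B3 = {4, 6}  B4 = {4, 8}  B5 = {0, 4}  B6 = {0, 3}  B7 = {1, 5}  B8 = {2, 4}
Tree: B1–B2, B2–B3, B3–B4, B3–B5, B5–B6, B1–B7, B3–B8

Every bag has size at most 2, so the width is 2 − 1 = 1 and tw(G) ≤ 1. Any graph with an edge has treewidth ≥ 1, and G has the edge 7–1. Hence tw(G) = 1 exactly.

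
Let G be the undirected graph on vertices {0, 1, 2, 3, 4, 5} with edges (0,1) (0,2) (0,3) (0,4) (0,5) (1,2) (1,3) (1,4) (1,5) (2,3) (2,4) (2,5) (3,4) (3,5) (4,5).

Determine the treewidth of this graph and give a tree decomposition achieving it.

With just one bag of size 6, the width is 6 − 1 = 5, so tw(G) ≤ 5. On the other hand G contains the 6-clique {0, 1, 2, 3, 4, 5}. A clique must lie in a single bag of any decomposition, so no decomposition can have width below 5. Combining the bounds, tw(G) = 5.

Treewidth 5.
One optimal decomposition is:
Bags: B1 = {0, 1, 2, 3, 4, 5}
Tree: (single bag)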